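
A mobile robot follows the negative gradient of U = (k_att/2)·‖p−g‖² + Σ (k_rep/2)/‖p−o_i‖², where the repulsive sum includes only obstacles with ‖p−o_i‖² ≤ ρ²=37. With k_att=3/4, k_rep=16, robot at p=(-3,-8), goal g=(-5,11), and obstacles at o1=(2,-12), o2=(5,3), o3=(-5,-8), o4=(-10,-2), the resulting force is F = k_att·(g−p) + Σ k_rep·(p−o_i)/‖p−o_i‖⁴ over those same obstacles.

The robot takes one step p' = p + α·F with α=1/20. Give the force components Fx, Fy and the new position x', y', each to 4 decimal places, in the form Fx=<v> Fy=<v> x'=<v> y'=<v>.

Fx=0.5000 Fy=14.2500 x'=-2.9750 y'=-7.2875

F_att = 3/4·(g−p) = 3/4·(-2,19) = (-1.5000,14.2500)
o1: d²=41 > ρ²=37 → inactive
o2: d²=185 > ρ²=37 → inactive
o3: d²=4 ≤ ρ²=37; F_rep = 16·(2,0)/4² = (2.0000,0.0000)
o4: d²=85 > ρ²=37 → inactive
F = F_att + ΣF_rep = (0.5000,14.2500)
p' = p + 1/20·F = (-2.9750,-7.2875)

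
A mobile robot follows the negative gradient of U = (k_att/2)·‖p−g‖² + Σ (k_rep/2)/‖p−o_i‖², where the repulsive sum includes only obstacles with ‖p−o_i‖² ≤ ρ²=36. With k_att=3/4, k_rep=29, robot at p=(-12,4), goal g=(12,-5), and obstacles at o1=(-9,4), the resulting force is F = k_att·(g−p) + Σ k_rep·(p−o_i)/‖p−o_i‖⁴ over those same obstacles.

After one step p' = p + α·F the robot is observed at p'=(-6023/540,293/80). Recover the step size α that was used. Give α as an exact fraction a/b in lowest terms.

α = 1/20

F_att = 3/4·(g−p) = 3/4·(24,-9) = (18.0000,-6.7500)
o1: d²=9 ≤ ρ²=36; F_rep = 29·(-3,0)/9² = (-1.0741,0.0000)
F = F_att + ΣF_rep = (16.9259,-6.7500)
Δp = p'−p = (0.8463,-0.3375); α = Δx/Fx = (457/540) / (457/27) = 1/20
check: Δy/Fy = (-27/80) / (-27/4) = 1/20 ✓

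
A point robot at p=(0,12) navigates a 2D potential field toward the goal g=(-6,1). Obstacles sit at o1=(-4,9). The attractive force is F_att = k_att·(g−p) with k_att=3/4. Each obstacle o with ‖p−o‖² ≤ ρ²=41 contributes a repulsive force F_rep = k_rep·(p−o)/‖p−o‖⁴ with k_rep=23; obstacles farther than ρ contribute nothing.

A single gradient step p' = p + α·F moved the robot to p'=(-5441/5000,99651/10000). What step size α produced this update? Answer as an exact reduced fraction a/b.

F_att = 3/4·(g−p) = 3/4·(-6,-11) = (-4.5000,-8.2500)
o1: d²=25 ≤ ρ²=41; F_rep = 23·(4,3)/25² = (0.1472,0.1104)
F = F_att + ΣF_rep = (-4.3528,-8.1396)
Δp = p'−p = (-1.0882,-2.0349); α = Δx/Fx = (-5441/5000) / (-5441/1250) = 1/4
check: Δy/Fy = (-20349/10000) / (-20349/2500) = 1/4 ✓

α = 1/4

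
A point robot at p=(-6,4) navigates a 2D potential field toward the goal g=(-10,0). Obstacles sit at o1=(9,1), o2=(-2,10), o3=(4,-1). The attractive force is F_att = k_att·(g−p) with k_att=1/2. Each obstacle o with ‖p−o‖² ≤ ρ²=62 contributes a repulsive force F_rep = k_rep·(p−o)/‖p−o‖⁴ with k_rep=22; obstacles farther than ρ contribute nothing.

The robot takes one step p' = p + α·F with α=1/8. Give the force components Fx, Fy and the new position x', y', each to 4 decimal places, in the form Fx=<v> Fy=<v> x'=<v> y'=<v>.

Fx=-2.0325 Fy=-2.0488 x'=-6.2541 y'=3.7439

F_att = 1/2·(g−p) = 1/2·(-4,-4) = (-2.0000,-2.0000)
o1: d²=234 > ρ²=62 → inactive
o2: d²=52 ≤ ρ²=62; F_rep = 22·(-4,-6)/52² = (-0.0325,-0.0488)
o3: d²=125 > ρ²=62 → inactive
F = F_att + ΣF_rep = (-2.0325,-2.0488)
p' = p + 1/8·F = (-6.2541,3.7439)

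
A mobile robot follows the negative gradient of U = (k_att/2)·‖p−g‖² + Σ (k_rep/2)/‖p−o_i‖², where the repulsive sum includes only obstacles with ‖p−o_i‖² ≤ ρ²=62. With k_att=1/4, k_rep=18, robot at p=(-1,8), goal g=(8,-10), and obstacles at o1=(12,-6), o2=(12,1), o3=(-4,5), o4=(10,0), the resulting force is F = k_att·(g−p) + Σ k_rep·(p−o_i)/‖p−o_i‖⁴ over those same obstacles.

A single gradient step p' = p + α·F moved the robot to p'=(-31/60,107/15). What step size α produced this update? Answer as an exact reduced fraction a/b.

F_att = 1/4·(g−p) = 1/4·(9,-18) = (2.2500,-4.5000)
o1: d²=365 > ρ²=62 → inactive
o2: d²=218 > ρ²=62 → inactive
o3: d²=18 ≤ ρ²=62; F_rep = 18·(3,3)/18² = (0.1667,0.1667)
o4: d²=185 > ρ²=62 → inactive
F = F_att + ΣF_rep = (2.4167,-4.3333)
Δp = p'−p = (0.4833,-0.8667); α = Δx/Fx = (29/60) / (29/12) = 1/5
check: Δy/Fy = (-13/15) / (-13/3) = 1/5 ✓

α = 1/5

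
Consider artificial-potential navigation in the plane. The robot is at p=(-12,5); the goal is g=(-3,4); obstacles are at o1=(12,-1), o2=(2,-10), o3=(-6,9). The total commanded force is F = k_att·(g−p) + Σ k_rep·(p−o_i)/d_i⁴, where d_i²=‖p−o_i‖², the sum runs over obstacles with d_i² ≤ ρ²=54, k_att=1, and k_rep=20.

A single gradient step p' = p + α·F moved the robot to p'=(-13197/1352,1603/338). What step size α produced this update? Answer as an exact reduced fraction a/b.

α = 1/4

F_att = 1·(g−p) = 1·(9,-1) = (9.0000,-1.0000)
o1: d²=612 > ρ²=54 → inactive
o2: d²=421 > ρ²=54 → inactive
o3: d²=52 ≤ ρ²=54; F_rep = 20·(-6,-4)/52² = (-0.0444,-0.0296)
F = F_att + ΣF_rep = (8.9556,-1.0296)
Δp = p'−p = (2.2389,-0.2574); α = Δx/Fx = (3027/1352) / (3027/338) = 1/4
check: Δy/Fy = (-87/338) / (-174/169) = 1/4 ✓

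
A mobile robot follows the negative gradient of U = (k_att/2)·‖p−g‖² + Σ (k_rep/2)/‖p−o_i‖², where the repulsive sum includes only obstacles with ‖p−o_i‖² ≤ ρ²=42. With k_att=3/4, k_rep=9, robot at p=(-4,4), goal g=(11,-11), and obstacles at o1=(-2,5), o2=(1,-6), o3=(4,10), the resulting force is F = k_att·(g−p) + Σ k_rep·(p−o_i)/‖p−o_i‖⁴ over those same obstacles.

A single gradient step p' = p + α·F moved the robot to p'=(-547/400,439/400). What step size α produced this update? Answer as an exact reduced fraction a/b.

α = 1/4

F_att = 3/4·(g−p) = 3/4·(15,-15) = (11.2500,-11.2500)
o1: d²=5 ≤ ρ²=42; F_rep = 9·(-2,-1)/5² = (-0.7200,-0.3600)
o2: d²=125 > ρ²=42 → inactive
o3: d²=100 > ρ²=42 → inactive
F = F_att + ΣF_rep = (10.5300,-11.6100)
Δp = p'−p = (2.6325,-2.9025); α = Δx/Fx = (1053/400) / (1053/100) = 1/4
check: Δy/Fy = (-1161/400) / (-1161/100) = 1/4 ✓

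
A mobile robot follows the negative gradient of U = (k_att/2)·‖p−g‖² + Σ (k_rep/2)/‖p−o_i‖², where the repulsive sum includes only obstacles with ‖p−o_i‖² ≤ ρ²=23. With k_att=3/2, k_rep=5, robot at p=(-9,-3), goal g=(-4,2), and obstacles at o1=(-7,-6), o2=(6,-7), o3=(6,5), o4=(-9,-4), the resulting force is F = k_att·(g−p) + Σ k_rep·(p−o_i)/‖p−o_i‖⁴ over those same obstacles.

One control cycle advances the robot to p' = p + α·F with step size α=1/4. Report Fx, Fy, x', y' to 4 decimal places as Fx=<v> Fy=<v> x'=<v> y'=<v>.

Fx=7.4408 Fy=12.5888 x'=-7.1398 y'=0.1472

F_att = 3/2·(g−p) = 3/2·(5,5) = (7.5000,7.5000)
o1: d²=13 ≤ ρ²=23; F_rep = 5·(-2,3)/13² = (-0.0592,0.0888)
o2: d²=241 > ρ²=23 → inactive
o3: d²=289 > ρ²=23 → inactive
o4: d²=1 ≤ ρ²=23; F_rep = 5·(0,1)/1² = (0.0000,5.0000)
F = F_att + ΣF_rep = (7.4408,12.5888)
p' = p + 1/4·F = (-7.1398,0.1472)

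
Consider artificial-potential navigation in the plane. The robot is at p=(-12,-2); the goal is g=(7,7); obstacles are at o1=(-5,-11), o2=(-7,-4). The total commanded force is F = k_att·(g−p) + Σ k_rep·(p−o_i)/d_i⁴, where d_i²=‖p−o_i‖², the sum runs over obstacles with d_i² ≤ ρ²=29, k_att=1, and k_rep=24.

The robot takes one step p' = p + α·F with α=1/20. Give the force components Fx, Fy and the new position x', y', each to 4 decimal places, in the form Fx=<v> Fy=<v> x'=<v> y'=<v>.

Fx=18.8573 Fy=9.0571 x'=-11.0571 y'=-1.5471

F_att = 1·(g−p) = 1·(19,9) = (19.0000,9.0000)
o1: d²=130 > ρ²=29 → inactive
o2: d²=29 ≤ ρ²=29; F_rep = 24·(-5,2)/29² = (-0.1427,0.0571)
F = F_att + ΣF_rep = (18.8573,9.0571)
p' = p + 1/20·F = (-11.0571,-1.5471)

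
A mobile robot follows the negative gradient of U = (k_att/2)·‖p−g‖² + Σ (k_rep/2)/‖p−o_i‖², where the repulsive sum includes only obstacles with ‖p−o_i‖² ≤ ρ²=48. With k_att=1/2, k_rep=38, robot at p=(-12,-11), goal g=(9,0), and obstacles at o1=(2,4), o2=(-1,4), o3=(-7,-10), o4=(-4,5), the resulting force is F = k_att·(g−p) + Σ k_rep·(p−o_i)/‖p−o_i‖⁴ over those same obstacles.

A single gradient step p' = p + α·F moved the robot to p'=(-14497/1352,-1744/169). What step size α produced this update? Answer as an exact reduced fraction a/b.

α = 1/8

F_att = 1/2·(g−p) = 1/2·(21,11) = (10.5000,5.5000)
o1: d²=421 > ρ²=48 → inactive
o2: d²=346 > ρ²=48 → inactive
o3: d²=26 ≤ ρ²=48; F_rep = 38·(-5,-1)/26² = (-0.2811,-0.0562)
o4: d²=320 > ρ²=48 → inactive
F = F_att + ΣF_rep = (10.2189,5.4438)
Δp = p'−p = (1.2774,0.6805); α = Δx/Fx = (1727/1352) / (1727/169) = 1/8
check: Δy/Fy = (115/169) / (920/169) = 1/8 ✓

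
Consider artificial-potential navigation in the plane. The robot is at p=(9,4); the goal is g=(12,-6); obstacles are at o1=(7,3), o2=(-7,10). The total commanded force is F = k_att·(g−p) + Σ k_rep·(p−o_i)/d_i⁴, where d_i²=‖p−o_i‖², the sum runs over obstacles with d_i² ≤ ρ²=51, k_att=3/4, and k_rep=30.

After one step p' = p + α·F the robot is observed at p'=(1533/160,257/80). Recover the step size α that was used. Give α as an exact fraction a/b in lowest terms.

α = 1/8

F_att = 3/4·(g−p) = 3/4·(3,-10) = (2.2500,-7.5000)
o1: d²=5 ≤ ρ²=51; F_rep = 30·(2,1)/5² = (2.4000,1.2000)
o2: d²=292 > ρ²=51 → inactive
F = F_att + ΣF_rep = (4.6500,-6.3000)
Δp = p'−p = (0.5813,-0.7875); α = Δx/Fx = (93/160) / (93/20) = 1/8
check: Δy/Fy = (-63/80) / (-63/10) = 1/8 ✓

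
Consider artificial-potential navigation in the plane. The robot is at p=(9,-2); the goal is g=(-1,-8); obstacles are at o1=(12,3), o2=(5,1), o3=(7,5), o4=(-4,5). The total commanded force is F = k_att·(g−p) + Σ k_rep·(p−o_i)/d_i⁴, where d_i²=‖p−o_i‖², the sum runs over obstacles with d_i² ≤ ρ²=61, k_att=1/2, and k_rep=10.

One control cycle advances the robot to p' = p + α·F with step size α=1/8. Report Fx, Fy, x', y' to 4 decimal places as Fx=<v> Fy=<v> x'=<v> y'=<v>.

F_att = 1/2·(g−p) = 1/2·(-10,-6) = (-5.0000,-3.0000)
o1: d²=34 ≤ ρ²=61; F_rep = 10·(-3,-5)/34² = (-0.0260,-0.0433)
o2: d²=25 ≤ ρ²=61; F_rep = 10·(4,-3)/25² = (0.0640,-0.0480)
o3: d²=53 ≤ ρ²=61; F_rep = 10·(2,-7)/53² = (0.0071,-0.0249)
o4: d²=218 > ρ²=61 → inactive
F = F_att + ΣF_rep = (-4.9548,-3.1162)
p' = p + 1/8·F = (8.3806,-2.3895)

Fx=-4.9548 Fy=-3.1162 x'=8.3806 y'=-2.3895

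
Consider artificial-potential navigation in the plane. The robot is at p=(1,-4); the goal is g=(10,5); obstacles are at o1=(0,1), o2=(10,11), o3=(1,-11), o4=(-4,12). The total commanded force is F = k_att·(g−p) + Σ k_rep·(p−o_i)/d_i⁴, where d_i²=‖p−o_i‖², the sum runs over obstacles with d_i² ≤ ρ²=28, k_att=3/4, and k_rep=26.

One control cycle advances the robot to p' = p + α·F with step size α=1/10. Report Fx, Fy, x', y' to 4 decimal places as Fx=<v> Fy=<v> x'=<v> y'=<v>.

Fx=6.7885 Fy=6.5577 x'=1.6788 y'=-3.3442

F_att = 3/4·(g−p) = 3/4·(9,9) = (6.7500,6.7500)
o1: d²=26 ≤ ρ²=28; F_rep = 26·(1,-5)/26² = (0.0385,-0.1923)
o2: d²=306 > ρ²=28 → inactive
o3: d²=49 > ρ²=28 → inactive
o4: d²=281 > ρ²=28 → inactive
F = F_att + ΣF_rep = (6.7885,6.5577)
p' = p + 1/10·F = (1.6788,-3.3442)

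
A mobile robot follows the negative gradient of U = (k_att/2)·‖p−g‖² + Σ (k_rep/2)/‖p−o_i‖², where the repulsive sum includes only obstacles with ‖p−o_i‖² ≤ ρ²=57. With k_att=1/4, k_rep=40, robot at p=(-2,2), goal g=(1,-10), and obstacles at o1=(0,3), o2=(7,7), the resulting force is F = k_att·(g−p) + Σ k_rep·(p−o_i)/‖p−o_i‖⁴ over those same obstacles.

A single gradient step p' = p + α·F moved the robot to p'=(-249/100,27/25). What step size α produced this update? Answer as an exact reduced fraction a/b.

α = 1/5

F_att = 1/4·(g−p) = 1/4·(3,-12) = (0.7500,-3.0000)
o1: d²=5 ≤ ρ²=57; F_rep = 40·(-2,-1)/5² = (-3.2000,-1.6000)
o2: d²=106 > ρ²=57 → inactive
F = F_att + ΣF_rep = (-2.4500,-4.6000)
Δp = p'−p = (-0.4900,-0.9200); α = Δx/Fx = (-49/100) / (-49/20) = 1/5
check: Δy/Fy = (-23/25) / (-23/5) = 1/5 ✓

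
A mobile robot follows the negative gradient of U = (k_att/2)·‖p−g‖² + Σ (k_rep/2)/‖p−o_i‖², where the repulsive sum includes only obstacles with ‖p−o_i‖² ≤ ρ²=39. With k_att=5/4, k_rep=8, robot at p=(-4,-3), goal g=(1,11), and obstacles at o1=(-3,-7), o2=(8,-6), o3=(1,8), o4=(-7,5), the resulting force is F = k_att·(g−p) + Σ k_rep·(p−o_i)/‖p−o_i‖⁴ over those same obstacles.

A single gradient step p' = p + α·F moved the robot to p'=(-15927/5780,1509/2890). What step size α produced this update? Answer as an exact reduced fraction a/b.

F_att = 5/4·(g−p) = 5/4·(5,14) = (6.2500,17.5000)
o1: d²=17 ≤ ρ²=39; F_rep = 8·(-1,4)/17² = (-0.0277,0.1107)
o2: d²=153 > ρ²=39 → inactive
o3: d²=146 > ρ²=39 → inactive
o4: d²=73 > ρ²=39 → inactive
F = F_att + ΣF_rep = (6.2223,17.6107)
Δp = p'−p = (1.2445,3.5221); α = Δx/Fx = (7193/5780) / (7193/1156) = 1/5
check: Δy/Fy = (10179/2890) / (10179/578) = 1/5 ✓

α = 1/5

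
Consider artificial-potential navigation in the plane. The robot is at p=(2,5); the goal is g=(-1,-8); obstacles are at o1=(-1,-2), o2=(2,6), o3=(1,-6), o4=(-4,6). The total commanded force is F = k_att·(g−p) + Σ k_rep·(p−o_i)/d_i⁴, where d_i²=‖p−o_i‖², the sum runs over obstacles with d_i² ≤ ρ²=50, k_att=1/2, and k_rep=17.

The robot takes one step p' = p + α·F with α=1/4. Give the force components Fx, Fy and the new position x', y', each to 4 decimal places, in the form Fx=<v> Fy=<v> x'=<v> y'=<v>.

F_att = 1/2·(g−p) = 1/2·(-3,-13) = (-1.5000,-6.5000)
o1: d²=58 > ρ²=50 → inactive
o2: d²=1 ≤ ρ²=50; F_rep = 17·(0,-1)/1² = (0.0000,-17.0000)
o3: d²=122 > ρ²=50 → inactive
o4: d²=37 ≤ ρ²=50; F_rep = 17·(6,-1)/37² = (0.0745,-0.0124)
F = F_att + ΣF_rep = (-1.4255,-23.5124)
p' = p + 1/4·F = (1.6436,-0.8781)

Fx=-1.4255 Fy=-23.5124 x'=1.6436 y'=-0.8781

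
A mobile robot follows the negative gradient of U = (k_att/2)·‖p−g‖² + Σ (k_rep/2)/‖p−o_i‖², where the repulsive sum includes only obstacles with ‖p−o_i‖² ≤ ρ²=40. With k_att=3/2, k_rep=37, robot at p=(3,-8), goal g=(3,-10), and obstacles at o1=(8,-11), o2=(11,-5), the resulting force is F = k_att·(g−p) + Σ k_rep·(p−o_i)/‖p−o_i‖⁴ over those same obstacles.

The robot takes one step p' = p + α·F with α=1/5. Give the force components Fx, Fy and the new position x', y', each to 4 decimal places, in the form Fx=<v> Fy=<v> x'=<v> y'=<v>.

Fx=-0.1600 Fy=-2.9040 x'=2.9680 y'=-8.5808

F_att = 3/2·(g−p) = 3/2·(0,-2) = (0.0000,-3.0000)
o1: d²=34 ≤ ρ²=40; F_rep = 37·(-5,3)/34² = (-0.1600,0.0960)
o2: d²=73 > ρ²=40 → inactive
F = F_att + ΣF_rep = (-0.1600,-2.9040)
p' = p + 1/5·F = (2.9680,-8.5808)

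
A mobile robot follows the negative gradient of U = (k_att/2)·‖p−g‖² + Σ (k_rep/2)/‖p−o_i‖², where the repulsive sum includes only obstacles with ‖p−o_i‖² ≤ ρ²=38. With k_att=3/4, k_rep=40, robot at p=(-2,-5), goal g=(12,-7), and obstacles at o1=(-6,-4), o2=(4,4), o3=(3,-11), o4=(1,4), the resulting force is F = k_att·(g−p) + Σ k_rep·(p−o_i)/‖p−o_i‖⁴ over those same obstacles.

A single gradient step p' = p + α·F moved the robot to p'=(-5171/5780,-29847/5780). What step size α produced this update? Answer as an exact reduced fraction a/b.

F_att = 3/4·(g−p) = 3/4·(14,-2) = (10.5000,-1.5000)
o1: d²=17 ≤ ρ²=38; F_rep = 40·(4,-1)/17² = (0.5536,-0.1384)
o2: d²=117 > ρ²=38 → inactive
o3: d²=61 > ρ²=38 → inactive
o4: d²=90 > ρ²=38 → inactive
F = F_att + ΣF_rep = (11.0536,-1.6384)
Δp = p'−p = (1.1054,-0.1638); α = Δx/Fx = (6389/5780) / (6389/578) = 1/10
check: Δy/Fy = (-947/5780) / (-947/578) = 1/10 ✓

α = 1/10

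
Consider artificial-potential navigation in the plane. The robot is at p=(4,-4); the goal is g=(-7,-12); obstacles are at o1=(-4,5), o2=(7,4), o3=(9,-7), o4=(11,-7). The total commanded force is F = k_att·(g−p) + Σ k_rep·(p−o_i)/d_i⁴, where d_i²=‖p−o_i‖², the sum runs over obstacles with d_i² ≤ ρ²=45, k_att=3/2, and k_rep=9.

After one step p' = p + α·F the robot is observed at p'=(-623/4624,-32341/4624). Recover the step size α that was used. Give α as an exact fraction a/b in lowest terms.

α = 1/4

F_att = 3/2·(g−p) = 3/2·(-11,-8) = (-16.5000,-12.0000)
o1: d²=145 > ρ²=45 → inactive
o2: d²=73 > ρ²=45 → inactive
o3: d²=34 ≤ ρ²=45; F_rep = 9·(-5,3)/34² = (-0.0389,0.0234)
o4: d²=58 > ρ²=45 → inactive
F = F_att + ΣF_rep = (-16.5389,-11.9766)
Δp = p'−p = (-4.1347,-2.9942); α = Δx/Fx = (-19119/4624) / (-19119/1156) = 1/4
check: Δy/Fy = (-13845/4624) / (-13845/1156) = 1/4 ✓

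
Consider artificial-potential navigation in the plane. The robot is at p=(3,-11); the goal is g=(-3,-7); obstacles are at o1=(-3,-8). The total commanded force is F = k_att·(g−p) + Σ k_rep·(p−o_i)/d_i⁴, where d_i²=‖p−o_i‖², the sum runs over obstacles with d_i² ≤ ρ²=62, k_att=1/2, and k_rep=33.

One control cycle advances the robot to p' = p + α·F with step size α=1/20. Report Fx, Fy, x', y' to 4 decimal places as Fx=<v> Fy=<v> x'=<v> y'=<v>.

F_att = 1/2·(g−p) = 1/2·(-6,4) = (-3.0000,2.0000)
o1: d²=45 ≤ ρ²=62; F_rep = 33·(6,-3)/45² = (0.0978,-0.0489)
F = F_att + ΣF_rep = (-2.9022,1.9511)
p' = p + 1/20·F = (2.8549,-10.9024)

Fx=-2.9022 Fy=1.9511 x'=2.8549 y'=-10.9024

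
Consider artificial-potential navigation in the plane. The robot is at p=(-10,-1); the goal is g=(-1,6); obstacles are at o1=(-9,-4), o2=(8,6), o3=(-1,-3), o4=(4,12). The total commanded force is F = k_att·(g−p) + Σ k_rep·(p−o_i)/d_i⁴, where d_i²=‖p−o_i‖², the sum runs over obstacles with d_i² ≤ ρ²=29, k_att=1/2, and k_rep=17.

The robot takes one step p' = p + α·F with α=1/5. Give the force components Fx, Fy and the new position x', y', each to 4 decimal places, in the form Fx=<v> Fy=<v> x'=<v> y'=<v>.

F_att = 1/2·(g−p) = 1/2·(9,7) = (4.5000,3.5000)
o1: d²=10 ≤ ρ²=29; F_rep = 17·(-1,3)/10² = (-0.1700,0.5100)
o2: d²=373 > ρ²=29 → inactive
o3: d²=85 > ρ²=29 → inactive
o4: d²=365 > ρ²=29 → inactive
F = F_att + ΣF_rep = (4.3300,4.0100)
p' = p + 1/5·F = (-9.1340,-0.1980)

Fx=4.3300 Fy=4.0100 x'=-9.1340 y'=-0.1980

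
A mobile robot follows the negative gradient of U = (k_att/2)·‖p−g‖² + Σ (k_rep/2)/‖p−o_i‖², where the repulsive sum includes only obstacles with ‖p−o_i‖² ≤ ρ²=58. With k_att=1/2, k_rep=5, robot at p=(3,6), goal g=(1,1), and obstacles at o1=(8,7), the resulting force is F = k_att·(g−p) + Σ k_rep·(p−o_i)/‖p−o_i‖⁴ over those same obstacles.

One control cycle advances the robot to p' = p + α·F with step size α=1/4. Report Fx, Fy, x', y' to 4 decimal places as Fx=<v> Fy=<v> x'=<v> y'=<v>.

Fx=-1.0370 Fy=-2.5074 x'=2.7408 y'=5.3732

F_att = 1/2·(g−p) = 1/2·(-2,-5) = (-1.0000,-2.5000)
o1: d²=26 ≤ ρ²=58; F_rep = 5·(-5,-1)/26² = (-0.0370,-0.0074)
F = F_att + ΣF_rep = (-1.0370,-2.5074)
p' = p + 1/4·F = (2.7408,5.3732)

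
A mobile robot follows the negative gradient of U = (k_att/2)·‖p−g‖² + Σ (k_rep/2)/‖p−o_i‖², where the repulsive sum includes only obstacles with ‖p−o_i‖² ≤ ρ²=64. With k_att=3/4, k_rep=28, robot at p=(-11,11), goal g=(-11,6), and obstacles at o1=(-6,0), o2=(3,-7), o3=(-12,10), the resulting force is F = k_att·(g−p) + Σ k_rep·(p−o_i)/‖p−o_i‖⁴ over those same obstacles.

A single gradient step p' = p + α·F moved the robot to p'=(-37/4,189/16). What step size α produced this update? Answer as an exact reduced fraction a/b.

F_att = 3/4·(g−p) = 3/4·(0,-5) = (0.0000,-3.7500)
o1: d²=146 > ρ²=64 → inactive
o2: d²=520 > ρ²=64 → inactive
o3: d²=2 ≤ ρ²=64; F_rep = 28·(1,1)/2² = (7.0000,7.0000)
F = F_att + ΣF_rep = (7.0000,3.2500)
Δp = p'−p = (1.7500,0.8125); α = Δx/Fx = (7/4) / (7) = 1/4
check: Δy/Fy = (13/16) / (13/4) = 1/4 ✓

α = 1/4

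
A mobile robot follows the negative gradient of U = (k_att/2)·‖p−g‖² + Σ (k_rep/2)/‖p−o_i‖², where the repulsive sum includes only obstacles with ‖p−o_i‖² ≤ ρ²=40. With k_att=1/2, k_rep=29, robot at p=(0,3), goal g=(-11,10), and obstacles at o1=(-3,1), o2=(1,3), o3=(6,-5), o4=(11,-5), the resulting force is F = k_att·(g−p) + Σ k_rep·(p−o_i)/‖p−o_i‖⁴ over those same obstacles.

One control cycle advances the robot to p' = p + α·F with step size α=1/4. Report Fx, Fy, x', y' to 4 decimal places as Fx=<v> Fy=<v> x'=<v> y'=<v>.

F_att = 1/2·(g−p) = 1/2·(-11,7) = (-5.5000,3.5000)
o1: d²=13 ≤ ρ²=40; F_rep = 29·(3,2)/13² = (0.5148,0.3432)
o2: d²=1 ≤ ρ²=40; F_rep = 29·(-1,0)/1² = (-29.0000,0.0000)
o3: d²=100 > ρ²=40 → inactive
o4: d²=185 > ρ²=40 → inactive
F = F_att + ΣF_rep = (-33.9852,3.8432)
p' = p + 1/4·F = (-8.4963,3.9608)

Fx=-33.9852 Fy=3.8432 x'=-8.4963 y'=3.9608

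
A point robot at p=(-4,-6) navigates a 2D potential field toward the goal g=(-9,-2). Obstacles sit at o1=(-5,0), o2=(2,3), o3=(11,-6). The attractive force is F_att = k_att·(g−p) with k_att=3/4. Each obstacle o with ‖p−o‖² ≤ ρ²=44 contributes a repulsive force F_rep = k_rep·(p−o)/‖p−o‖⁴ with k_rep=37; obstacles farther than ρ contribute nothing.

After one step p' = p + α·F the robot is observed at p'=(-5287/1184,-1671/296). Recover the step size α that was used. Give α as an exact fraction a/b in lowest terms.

α = 1/8

F_att = 3/4·(g−p) = 3/4·(-5,4) = (-3.7500,3.0000)
o1: d²=37 ≤ ρ²=44; F_rep = 37·(1,-6)/37² = (0.0270,-0.1622)
o2: d²=117 > ρ²=44 → inactive
o3: d²=225 > ρ²=44 → inactive
F = F_att + ΣF_rep = (-3.7230,2.8378)
Δp = p'−p = (-0.4654,0.3547); α = Δx/Fx = (-551/1184) / (-551/148) = 1/8
check: Δy/Fy = (105/296) / (105/37) = 1/8 ✓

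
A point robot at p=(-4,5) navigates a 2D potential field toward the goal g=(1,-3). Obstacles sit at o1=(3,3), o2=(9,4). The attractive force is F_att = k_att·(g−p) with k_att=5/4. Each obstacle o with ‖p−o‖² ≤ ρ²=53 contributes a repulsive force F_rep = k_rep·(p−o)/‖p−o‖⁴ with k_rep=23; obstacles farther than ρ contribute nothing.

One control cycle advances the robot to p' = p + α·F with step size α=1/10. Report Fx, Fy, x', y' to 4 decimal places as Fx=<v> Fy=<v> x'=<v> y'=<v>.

F_att = 5/4·(g−p) = 5/4·(5,-8) = (6.2500,-10.0000)
o1: d²=53 ≤ ρ²=53; F_rep = 23·(-7,2)/53² = (-0.0573,0.0164)
o2: d²=170 > ρ²=53 → inactive
F = F_att + ΣF_rep = (6.1927,-9.9836)
p' = p + 1/10·F = (-3.3807,4.0016)

Fx=6.1927 Fy=-9.9836 x'=-3.3807 y'=4.0016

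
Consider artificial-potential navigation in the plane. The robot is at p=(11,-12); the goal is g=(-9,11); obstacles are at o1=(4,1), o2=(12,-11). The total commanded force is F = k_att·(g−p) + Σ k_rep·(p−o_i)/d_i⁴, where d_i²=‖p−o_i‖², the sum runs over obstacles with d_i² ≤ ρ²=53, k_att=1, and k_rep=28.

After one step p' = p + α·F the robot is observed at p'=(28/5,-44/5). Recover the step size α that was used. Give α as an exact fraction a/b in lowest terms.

α = 1/5

F_att = 1·(g−p) = 1·(-20,23) = (-20.0000,23.0000)
o1: d²=218 > ρ²=53 → inactive
o2: d²=2 ≤ ρ²=53; F_rep = 28·(-1,-1)/2² = (-7.0000,-7.0000)
F = F_att + ΣF_rep = (-27.0000,16.0000)
Δp = p'−p = (-5.4000,3.2000); α = Δx/Fx = (-27/5) / (-27) = 1/5
check: Δy/Fy = (16/5) / (16) = 1/5 ✓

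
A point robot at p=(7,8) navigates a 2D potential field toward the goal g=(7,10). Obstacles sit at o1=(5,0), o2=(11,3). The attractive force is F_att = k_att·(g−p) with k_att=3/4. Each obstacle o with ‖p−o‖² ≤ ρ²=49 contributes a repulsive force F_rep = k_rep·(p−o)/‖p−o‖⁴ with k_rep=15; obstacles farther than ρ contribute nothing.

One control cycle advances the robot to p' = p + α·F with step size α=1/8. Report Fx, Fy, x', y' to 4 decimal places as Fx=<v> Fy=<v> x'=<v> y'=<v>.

F_att = 3/4·(g−p) = 3/4·(0,2) = (0.0000,1.5000)
o1: d²=68 > ρ²=49 → inactive
o2: d²=41 ≤ ρ²=49; F_rep = 15·(-4,5)/41² = (-0.0357,0.0446)
F = F_att + ΣF_rep = (-0.0357,1.5446)
p' = p + 1/8·F = (6.9955,8.1931)

Fx=-0.0357 Fy=1.5446 x'=6.9955 y'=8.1931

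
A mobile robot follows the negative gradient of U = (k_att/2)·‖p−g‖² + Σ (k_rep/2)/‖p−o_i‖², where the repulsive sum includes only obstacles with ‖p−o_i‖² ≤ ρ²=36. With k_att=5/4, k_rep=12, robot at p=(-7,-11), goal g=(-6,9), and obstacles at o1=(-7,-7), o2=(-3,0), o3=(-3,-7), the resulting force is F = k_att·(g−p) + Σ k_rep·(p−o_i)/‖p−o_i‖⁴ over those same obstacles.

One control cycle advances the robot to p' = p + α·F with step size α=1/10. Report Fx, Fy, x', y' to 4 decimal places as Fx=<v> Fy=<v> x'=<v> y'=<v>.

F_att = 5/4·(g−p) = 5/4·(1,20) = (1.2500,25.0000)
o1: d²=16 ≤ ρ²=36; F_rep = 12·(0,-4)/16² = (0.0000,-0.1875)
o2: d²=137 > ρ²=36 → inactive
o3: d²=32 ≤ ρ²=36; F_rep = 12·(-4,-4)/32² = (-0.0469,-0.0469)
F = F_att + ΣF_rep = (1.2031,24.7656)
p' = p + 1/10·F = (-6.8797,-8.5234)

Fx=1.2031 Fy=24.7656 x'=-6.8797 y'=-8.5234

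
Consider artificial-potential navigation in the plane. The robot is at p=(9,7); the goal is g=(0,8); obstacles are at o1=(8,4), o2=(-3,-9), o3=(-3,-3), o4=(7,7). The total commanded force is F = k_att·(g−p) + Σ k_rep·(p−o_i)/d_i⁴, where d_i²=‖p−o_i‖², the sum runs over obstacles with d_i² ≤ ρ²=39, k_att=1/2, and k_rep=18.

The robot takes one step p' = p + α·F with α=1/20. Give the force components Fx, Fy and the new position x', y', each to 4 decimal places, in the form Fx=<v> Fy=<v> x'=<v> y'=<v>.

Fx=-2.0700 Fy=1.0400 x'=8.8965 y'=7.0520

F_att = 1/2·(g−p) = 1/2·(-9,1) = (-4.5000,0.5000)
o1: d²=10 ≤ ρ²=39; F_rep = 18·(1,3)/10² = (0.1800,0.5400)
o2: d²=400 > ρ²=39 → inactive
o3: d²=244 > ρ²=39 → inactive
o4: d²=4 ≤ ρ²=39; F_rep = 18·(2,0)/4² = (2.2500,0.0000)
F = F_att + ΣF_rep = (-2.0700,1.0400)
p' = p + 1/20·F = (8.8965,7.0520)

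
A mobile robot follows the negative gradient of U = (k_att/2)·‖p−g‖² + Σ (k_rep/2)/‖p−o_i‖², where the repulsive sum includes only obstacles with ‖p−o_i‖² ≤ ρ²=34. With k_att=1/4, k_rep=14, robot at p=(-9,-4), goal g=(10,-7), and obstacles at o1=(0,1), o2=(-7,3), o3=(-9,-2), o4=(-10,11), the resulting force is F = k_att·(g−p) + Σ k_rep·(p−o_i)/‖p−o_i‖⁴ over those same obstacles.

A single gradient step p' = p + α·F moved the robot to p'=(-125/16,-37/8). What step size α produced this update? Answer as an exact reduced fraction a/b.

α = 1/4

F_att = 1/4·(g−p) = 1/4·(19,-3) = (4.7500,-0.7500)
o1: d²=106 > ρ²=34 → inactive
o2: d²=53 > ρ²=34 → inactive
o3: d²=4 ≤ ρ²=34; F_rep = 14·(0,-2)/4² = (0.0000,-1.7500)
o4: d²=226 > ρ²=34 → inactive
F = F_att + ΣF_rep = (4.7500,-2.5000)
Δp = p'−p = (1.1875,-0.6250); α = Δx/Fx = (19/16) / (19/4) = 1/4
check: Δy/Fy = (-5/8) / (-5/2) = 1/4 ✓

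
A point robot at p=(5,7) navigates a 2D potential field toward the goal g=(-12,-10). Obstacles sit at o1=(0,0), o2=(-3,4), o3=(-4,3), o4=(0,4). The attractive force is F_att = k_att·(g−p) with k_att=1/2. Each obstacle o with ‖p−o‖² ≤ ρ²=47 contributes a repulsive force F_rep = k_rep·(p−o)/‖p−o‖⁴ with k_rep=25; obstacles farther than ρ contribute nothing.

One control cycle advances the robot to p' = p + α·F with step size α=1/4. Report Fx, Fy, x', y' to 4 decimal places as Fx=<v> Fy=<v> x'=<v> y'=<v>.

Fx=-8.3919 Fy=-8.4351 x'=2.9020 y'=4.8912

F_att = 1/2·(g−p) = 1/2·(-17,-17) = (-8.5000,-8.5000)
o1: d²=74 > ρ²=47 → inactive
o2: d²=73 > ρ²=47 → inactive
o3: d²=97 > ρ²=47 → inactive
o4: d²=34 ≤ ρ²=47; F_rep = 25·(5,3)/34² = (0.1081,0.0649)
F = F_att + ΣF_rep = (-8.3919,-8.4351)
p' = p + 1/4·F = (2.9020,4.8912)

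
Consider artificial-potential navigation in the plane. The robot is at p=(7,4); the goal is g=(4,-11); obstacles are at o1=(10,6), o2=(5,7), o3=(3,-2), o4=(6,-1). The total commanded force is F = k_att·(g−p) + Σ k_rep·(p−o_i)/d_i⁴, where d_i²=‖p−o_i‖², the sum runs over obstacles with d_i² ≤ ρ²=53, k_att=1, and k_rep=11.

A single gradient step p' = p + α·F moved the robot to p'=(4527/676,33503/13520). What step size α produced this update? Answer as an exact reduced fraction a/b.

α = 1/10

F_att = 1·(g−p) = 1·(-3,-15) = (-3.0000,-15.0000)
o1: d²=13 ≤ ρ²=53; F_rep = 11·(-3,-2)/13² = (-0.1953,-0.1302)
o2: d²=13 ≤ ρ²=53; F_rep = 11·(2,-3)/13² = (0.1302,-0.1953)
o3: d²=52 ≤ ρ²=53; F_rep = 11·(4,6)/52² = (0.0163,0.0244)
o4: d²=26 ≤ ρ²=53; F_rep = 11·(1,5)/26² = (0.0163,0.0814)
F = F_att + ΣF_rep = (-3.0325,-15.2197)
Δp = p'−p = (-0.3033,-1.5220); α = Δx/Fx = (-205/676) / (-1025/338) = 1/10
check: Δy/Fy = (-20577/13520) / (-20577/1352) = 1/10 ✓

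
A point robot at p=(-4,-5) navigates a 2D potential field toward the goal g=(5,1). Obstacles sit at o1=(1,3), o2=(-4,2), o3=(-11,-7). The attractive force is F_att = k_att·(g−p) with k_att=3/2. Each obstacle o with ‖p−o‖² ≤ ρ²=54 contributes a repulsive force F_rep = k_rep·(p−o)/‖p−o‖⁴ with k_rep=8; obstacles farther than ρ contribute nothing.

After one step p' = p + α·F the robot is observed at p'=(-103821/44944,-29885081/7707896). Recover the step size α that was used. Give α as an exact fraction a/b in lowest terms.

F_att = 3/2·(g−p) = 3/2·(9,6) = (13.5000,9.0000)
o1: d²=89 > ρ²=54 → inactive
o2: d²=49 ≤ ρ²=54; F_rep = 8·(0,-7)/49² = (0.0000,-0.0233)
o3: d²=53 ≤ ρ²=54; F_rep = 8·(7,2)/53² = (0.0199,0.0057)
F = F_att + ΣF_rep = (13.5199,8.9824)
Δp = p'−p = (1.6900,1.1228); α = Δx/Fx = (75955/44944) / (75955/5618) = 1/8
check: Δy/Fy = (8654399/7707896) / (8654399/963487) = 1/8 ✓

α = 1/8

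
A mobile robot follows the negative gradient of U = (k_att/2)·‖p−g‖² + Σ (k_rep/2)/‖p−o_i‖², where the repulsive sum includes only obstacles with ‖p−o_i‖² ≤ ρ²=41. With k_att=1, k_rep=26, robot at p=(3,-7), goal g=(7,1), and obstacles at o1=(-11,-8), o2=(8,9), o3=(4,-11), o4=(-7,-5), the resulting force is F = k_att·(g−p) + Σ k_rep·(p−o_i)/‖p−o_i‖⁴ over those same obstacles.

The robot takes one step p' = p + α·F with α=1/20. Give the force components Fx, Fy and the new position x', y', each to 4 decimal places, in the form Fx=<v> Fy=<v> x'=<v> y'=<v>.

F_att = 1·(g−p) = 1·(4,8) = (4.0000,8.0000)
o1: d²=197 > ρ²=41 → inactive
o2: d²=281 > ρ²=41 → inactive
o3: d²=17 ≤ ρ²=41; F_rep = 26·(-1,4)/17² = (-0.0900,0.3599)
o4: d²=104 > ρ²=41 → inactive
F = F_att + ΣF_rep = (3.9100,8.3599)
p' = p + 1/20·F = (3.1955,-6.5820)

Fx=3.9100 Fy=8.3599 x'=3.1955 y'=-6.5820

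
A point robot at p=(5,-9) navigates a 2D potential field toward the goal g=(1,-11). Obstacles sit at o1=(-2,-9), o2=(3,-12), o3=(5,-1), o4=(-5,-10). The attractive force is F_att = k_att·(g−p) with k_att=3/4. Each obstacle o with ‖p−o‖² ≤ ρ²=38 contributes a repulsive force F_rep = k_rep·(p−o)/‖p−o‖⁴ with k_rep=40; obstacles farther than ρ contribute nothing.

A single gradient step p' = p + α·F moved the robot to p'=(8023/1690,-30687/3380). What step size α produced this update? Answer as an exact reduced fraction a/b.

α = 1/10

F_att = 3/4·(g−p) = 3/4·(-4,-2) = (-3.0000,-1.5000)
o1: d²=49 > ρ²=38 → inactive
o2: d²=13 ≤ ρ²=38; F_rep = 40·(2,3)/13² = (0.4734,0.7101)
o3: d²=64 > ρ²=38 → inactive
o4: d²=101 > ρ²=38 → inactive
F = F_att + ΣF_rep = (-2.5266,-0.7899)
Δp = p'−p = (-0.2527,-0.0790); α = Δx/Fx = (-427/1690) / (-427/169) = 1/10
check: Δy/Fy = (-267/3380) / (-267/338) = 1/10 ✓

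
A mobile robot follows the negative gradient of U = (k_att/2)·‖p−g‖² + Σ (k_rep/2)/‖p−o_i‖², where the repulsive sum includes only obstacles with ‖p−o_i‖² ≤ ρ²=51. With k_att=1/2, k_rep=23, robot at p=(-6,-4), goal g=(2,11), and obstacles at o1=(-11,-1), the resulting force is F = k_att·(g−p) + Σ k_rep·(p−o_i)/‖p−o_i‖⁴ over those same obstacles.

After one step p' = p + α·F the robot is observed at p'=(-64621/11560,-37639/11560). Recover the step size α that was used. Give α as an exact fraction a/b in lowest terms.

F_att = 1/2·(g−p) = 1/2·(8,15) = (4.0000,7.5000)
o1: d²=34 ≤ ρ²=51; F_rep = 23·(5,-3)/34² = (0.0995,-0.0597)
F = F_att + ΣF_rep = (4.0995,7.4403)
Δp = p'−p = (0.4099,0.7440); α = Δx/Fx = (4739/11560) / (4739/1156) = 1/10
check: Δy/Fy = (8601/11560) / (8601/1156) = 1/10 ✓

α = 1/10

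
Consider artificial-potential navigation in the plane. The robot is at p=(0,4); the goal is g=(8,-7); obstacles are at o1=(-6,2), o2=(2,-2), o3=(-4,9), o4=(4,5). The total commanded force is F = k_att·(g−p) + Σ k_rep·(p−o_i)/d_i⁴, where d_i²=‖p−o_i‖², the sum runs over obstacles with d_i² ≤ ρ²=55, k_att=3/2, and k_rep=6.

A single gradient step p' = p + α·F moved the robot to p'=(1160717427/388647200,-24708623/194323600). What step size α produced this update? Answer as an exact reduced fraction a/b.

F_att = 3/2·(g−p) = 3/2·(8,-11) = (12.0000,-16.5000)
o1: d²=40 ≤ ρ²=55; F_rep = 6·(6,2)/40² = (0.0225,0.0075)
o2: d²=40 ≤ ρ²=55; F_rep = 6·(-2,6)/40² = (-0.0075,0.0225)
o3: d²=41 ≤ ρ²=55; F_rep = 6·(4,-5)/41² = (0.0143,-0.0178)
o4: d²=17 ≤ ρ²=55; F_rep = 6·(-4,-1)/17² = (-0.0830,-0.0208)
F = F_att + ΣF_rep = (11.9462,-16.5086)
Δp = p'−p = (2.9866,-4.1272); α = Δx/Fx = (1160717427/388647200) / (1160717427/97161800) = 1/4
check: Δy/Fy = (-802003023/194323600) / (-802003023/48580900) = 1/4 ✓

α = 1/4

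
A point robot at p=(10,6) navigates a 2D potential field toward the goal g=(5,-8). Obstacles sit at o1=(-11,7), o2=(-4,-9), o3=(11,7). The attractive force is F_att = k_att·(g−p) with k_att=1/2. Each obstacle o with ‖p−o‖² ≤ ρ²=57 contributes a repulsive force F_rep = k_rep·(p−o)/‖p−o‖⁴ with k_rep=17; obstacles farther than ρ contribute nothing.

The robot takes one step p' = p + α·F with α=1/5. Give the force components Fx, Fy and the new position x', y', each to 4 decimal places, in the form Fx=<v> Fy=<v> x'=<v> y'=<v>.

Fx=-6.7500 Fy=-11.2500 x'=8.6500 y'=3.7500

F_att = 1/2·(g−p) = 1/2·(-5,-14) = (-2.5000,-7.0000)
o1: d²=442 > ρ²=57 → inactive
o2: d²=421 > ρ²=57 → inactive
o3: d²=2 ≤ ρ²=57; F_rep = 17·(-1,-1)/2² = (-4.2500,-4.2500)
F = F_att + ΣF_rep = (-6.7500,-11.2500)
p' = p + 1/5·F = (8.6500,3.7500)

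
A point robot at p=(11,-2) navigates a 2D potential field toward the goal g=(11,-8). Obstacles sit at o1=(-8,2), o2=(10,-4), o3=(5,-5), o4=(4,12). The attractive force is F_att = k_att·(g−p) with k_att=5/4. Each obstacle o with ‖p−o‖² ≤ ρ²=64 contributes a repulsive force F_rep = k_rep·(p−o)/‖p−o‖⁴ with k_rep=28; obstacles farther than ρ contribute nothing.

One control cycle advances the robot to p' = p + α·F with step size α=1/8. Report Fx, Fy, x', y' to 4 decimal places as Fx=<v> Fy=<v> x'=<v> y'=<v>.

F_att = 5/4·(g−p) = 5/4·(0,-6) = (0.0000,-7.5000)
o1: d²=377 > ρ²=64 → inactive
o2: d²=5 ≤ ρ²=64; F_rep = 28·(1,2)/5² = (1.1200,2.2400)
o3: d²=45 ≤ ρ²=64; F_rep = 28·(6,3)/45² = (0.0830,0.0415)
o4: d²=245 > ρ²=64 → inactive
F = F_att + ΣF_rep = (1.2030,-5.2185)
p' = p + 1/8·F = (11.1504,-2.6523)

Fx=1.2030 Fy=-5.2185 x'=11.1504 y'=-2.6523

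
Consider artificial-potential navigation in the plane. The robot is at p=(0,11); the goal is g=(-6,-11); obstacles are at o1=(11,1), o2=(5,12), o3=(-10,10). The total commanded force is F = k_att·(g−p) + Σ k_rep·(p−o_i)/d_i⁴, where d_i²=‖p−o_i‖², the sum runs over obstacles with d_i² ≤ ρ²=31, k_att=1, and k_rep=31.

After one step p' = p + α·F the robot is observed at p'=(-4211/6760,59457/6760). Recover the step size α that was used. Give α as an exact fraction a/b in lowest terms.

α = 1/10

F_att = 1·(g−p) = 1·(-6,-22) = (-6.0000,-22.0000)
o1: d²=221 > ρ²=31 → inactive
o2: d²=26 ≤ ρ²=31; F_rep = 31·(-5,-1)/26² = (-0.2293,-0.0459)
o3: d²=101 > ρ²=31 → inactive
F = F_att + ΣF_rep = (-6.2293,-22.0459)
Δp = p'−p = (-0.6229,-2.2046); α = Δx/Fx = (-4211/6760) / (-4211/676) = 1/10
check: Δy/Fy = (-14903/6760) / (-14903/676) = 1/10 ✓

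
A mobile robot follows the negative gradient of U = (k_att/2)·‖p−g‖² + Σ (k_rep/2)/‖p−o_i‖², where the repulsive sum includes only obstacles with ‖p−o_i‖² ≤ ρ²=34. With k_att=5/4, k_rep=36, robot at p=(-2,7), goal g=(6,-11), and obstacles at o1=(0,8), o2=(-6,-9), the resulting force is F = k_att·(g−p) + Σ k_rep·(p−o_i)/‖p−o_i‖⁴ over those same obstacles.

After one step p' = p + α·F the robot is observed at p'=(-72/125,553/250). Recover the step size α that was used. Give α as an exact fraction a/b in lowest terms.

F_att = 5/4·(g−p) = 5/4·(8,-18) = (10.0000,-22.5000)
o1: d²=5 ≤ ρ²=34; F_rep = 36·(-2,-1)/5² = (-2.8800,-1.4400)
o2: d²=272 > ρ²=34 → inactive
F = F_att + ΣF_rep = (7.1200,-23.9400)
Δp = p'−p = (1.4240,-4.7880); α = Δx/Fx = (178/125) / (178/25) = 1/5
check: Δy/Fy = (-1197/250) / (-1197/50) = 1/5 ✓

α = 1/5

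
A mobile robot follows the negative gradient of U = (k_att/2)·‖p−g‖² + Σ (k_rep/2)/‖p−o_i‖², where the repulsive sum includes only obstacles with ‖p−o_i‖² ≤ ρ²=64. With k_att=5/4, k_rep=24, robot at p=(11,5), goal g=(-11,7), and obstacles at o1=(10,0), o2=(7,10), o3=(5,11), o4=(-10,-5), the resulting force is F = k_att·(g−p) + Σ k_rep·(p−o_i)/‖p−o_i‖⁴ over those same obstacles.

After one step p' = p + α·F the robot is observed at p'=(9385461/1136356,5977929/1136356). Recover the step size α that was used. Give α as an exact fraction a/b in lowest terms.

F_att = 5/4·(g−p) = 5/4·(-22,2) = (-27.5000,2.5000)
o1: d²=26 ≤ ρ²=64; F_rep = 24·(1,5)/26² = (0.0355,0.1775)
o2: d²=41 ≤ ρ²=64; F_rep = 24·(4,-5)/41² = (0.0571,-0.0714)
o3: d²=72 > ρ²=64 → inactive
o4: d²=541 > ρ²=64 → inactive
F = F_att + ΣF_rep = (-27.4074,2.6061)
Δp = p'−p = (-2.7407,0.2606); α = Δx/Fx = (-3114455/1136356) / (-15572275/568178) = 1/10
check: Δy/Fy = (296149/1136356) / (1480745/568178) = 1/10 ✓

α = 1/10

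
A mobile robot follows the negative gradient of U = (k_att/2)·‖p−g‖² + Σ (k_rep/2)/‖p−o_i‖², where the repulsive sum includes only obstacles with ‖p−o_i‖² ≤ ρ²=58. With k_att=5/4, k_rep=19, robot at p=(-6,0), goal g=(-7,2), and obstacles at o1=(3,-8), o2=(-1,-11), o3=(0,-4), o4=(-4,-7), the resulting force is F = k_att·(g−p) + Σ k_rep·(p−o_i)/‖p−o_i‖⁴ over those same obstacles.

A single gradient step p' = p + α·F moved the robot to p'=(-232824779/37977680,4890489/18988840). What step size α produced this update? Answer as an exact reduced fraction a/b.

F_att = 5/4·(g−p) = 5/4·(-1,2) = (-1.2500,2.5000)
o1: d²=145 > ρ²=58 → inactive
o2: d²=146 > ρ²=58 → inactive
o3: d²=52 ≤ ρ²=58; F_rep = 19·(-6,4)/52² = (-0.0422,0.0281)
o4: d²=53 ≤ ρ²=58; F_rep = 19·(-2,7)/53² = (-0.0135,0.0473)
F = F_att + ΣF_rep = (-1.3057,2.5755)
Δp = p'−p = (-0.1306,0.2575); α = Δx/Fx = (-4958699/37977680) / (-4958699/3797768) = 1/10
check: Δy/Fy = (4890489/18988840) / (4890489/1898884) = 1/10 ✓

α = 1/10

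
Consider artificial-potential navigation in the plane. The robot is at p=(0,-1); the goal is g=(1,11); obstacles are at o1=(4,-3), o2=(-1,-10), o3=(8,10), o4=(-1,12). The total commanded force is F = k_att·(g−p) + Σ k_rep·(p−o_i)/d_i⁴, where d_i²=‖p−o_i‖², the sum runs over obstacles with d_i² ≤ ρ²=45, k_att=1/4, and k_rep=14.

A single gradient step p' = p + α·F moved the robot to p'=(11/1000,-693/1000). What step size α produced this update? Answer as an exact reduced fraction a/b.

F_att = 1/4·(g−p) = 1/4·(1,12) = (0.2500,3.0000)
o1: d²=20 ≤ ρ²=45; F_rep = 14·(-4,2)/20² = (-0.1400,0.0700)
o2: d²=82 > ρ²=45 → inactive
o3: d²=185 > ρ²=45 → inactive
o4: d²=170 > ρ²=45 → inactive
F = F_att + ΣF_rep = (0.1100,3.0700)
Δp = p'−p = (0.0110,0.3070); α = Δx/Fx = (11/1000) / (11/100) = 1/10
check: Δy/Fy = (307/1000) / (307/100) = 1/10 ✓

α = 1/10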